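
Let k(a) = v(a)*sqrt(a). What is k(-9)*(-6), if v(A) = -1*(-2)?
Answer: -36*I ≈ -36.0*I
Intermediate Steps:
v(A) = 2
k(a) = 2*sqrt(a)
k(-9)*(-6) = (2*sqrt(-9))*(-6) = (2*(3*I))*(-6) = (6*I)*(-6) = -36*I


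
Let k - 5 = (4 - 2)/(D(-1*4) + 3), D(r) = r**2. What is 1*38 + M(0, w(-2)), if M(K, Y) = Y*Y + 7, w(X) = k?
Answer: 25654/361 ≈ 71.064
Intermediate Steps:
k = 97/19 (k = 5 + (4 - 2)/((-1*4)**2 + 3) = 5 + 2/((-4)**2 + 3) = 5 + 2/(16 + 3) = 5 + 2/19 = 97/19 ≈ 5.1053)
w(X) = 97/19
M(K, Y) = 7 + Y**2 (M(K, Y) = Y**2 + 7 = 7 + Y**2)
1*38 + M(0, w(-2)) = 1*38 + (7 + (97/19)**2) = 38 + (7 + 9409/361) = 38 + 11936/361 = 25654/361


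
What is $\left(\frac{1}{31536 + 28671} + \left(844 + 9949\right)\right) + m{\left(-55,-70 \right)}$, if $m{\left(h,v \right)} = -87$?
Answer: $\frac{644576143}{60207} \approx 10706.0$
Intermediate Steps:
$\left(\frac{1}{31536 + 28671} + \left(844 + 9949\right)\right) + m{\left(-55,-70 \right)} = \left(\frac{1}{31536 + 28671} + \left(844 + 9949\right)\right) - 87 = \left(\frac{1}{60207} + 10793\right) - 87 = \frac{649814152}{60207} - 87 = \frac{644576143}{60207}$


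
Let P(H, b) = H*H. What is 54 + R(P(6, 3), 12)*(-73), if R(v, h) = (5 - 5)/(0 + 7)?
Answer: 54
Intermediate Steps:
P(H, b) = H²
R(v, h) = 0 (R(v, h) = 0/7 = 0*(⅐) = 0)
54 + R(P(6, 3), 12)*(-73) = 54 + 0*(-73) = 54 + 0 = 54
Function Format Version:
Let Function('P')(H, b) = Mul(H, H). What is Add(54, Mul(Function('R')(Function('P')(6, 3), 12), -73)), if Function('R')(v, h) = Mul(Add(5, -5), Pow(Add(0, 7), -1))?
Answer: 54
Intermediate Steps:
Function('P')(H, b) = Pow(H, 2)
Function('R')(v, h) = 0 (Function('R')(v, h) = Mul(0, Pow(7, -1)) = Mul(0, Rational(1, 7)) = 0)
Add(54, Mul(Function('R')(Function('P')(6, 3), 12), -73)) = Add(54, Mul(0, -73)) = Add(54, 0) = 54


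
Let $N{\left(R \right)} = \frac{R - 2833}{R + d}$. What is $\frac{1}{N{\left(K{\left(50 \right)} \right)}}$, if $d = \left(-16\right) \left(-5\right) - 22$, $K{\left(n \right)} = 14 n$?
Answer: $- \frac{758}{2133} \approx -0.35537$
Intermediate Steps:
$d = 58$ ($d = 80 - 22 = 58$)
$N{\left(R \right)} = \frac{-2833 + R}{58 + R}$ ($N{\left(R \right)} = \frac{R - 2833}{R + 58} = \frac{R - 2833}{58 + R} = \frac{-2833 + R}{58 + R}$)
$\frac{1}{N{\left(K{\left(50 \right)} \right)}} = \frac{1}{\frac{1}{58 + 14 \cdot 50} \left(-2833 + 14 \cdot 50\right)} = \frac{1}{\frac{1}{58 + 700} \left(-2833 + 700\right)} = \frac{1}{\frac{1}{758} \left(-2133\right)} = \frac{1}{- \frac{2133}{758}} = - \frac{758}{2133}$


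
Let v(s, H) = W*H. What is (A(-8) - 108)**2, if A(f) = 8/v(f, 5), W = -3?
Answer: 2650384/225 ≈ 11779.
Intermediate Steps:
v(s, H) = -3*H
A(f) = -8/15 (A(f) = 8/((-3*5)) = 8/(-15) = 8*(-1/15) = -8/15)
(A(-8) - 108)**2 = (-8/15 - 108)**2 = (-1628/15)**2 = 2650384/225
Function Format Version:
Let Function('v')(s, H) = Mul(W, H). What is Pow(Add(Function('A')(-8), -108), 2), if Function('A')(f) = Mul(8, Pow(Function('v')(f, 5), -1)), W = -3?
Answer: Rational(2650384, 225) ≈ 11779.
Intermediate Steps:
Function('v')(s, H) = Mul(-3, H)
Function('A')(f) = Rational(-8, 15) (Function('A')(f) = Mul(8, Pow(Mul(-3, 5), -1)) = Mul(8, Pow(-15, -1)) = Mul(8, Rational(-1, 15)) = Rational(-8, 15))
Pow(Add(Function('A')(-8), -108), 2) = Pow(Add(Rational(-8, 15), -108), 2) = Pow(Rational(-1628, 15), 2) = Rational(2650384, 225)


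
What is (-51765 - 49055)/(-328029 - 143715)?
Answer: 25205/117936 ≈ 0.21372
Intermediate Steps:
(-51765 - 49055)/(-328029 - 143715) = -100820/(-471744) = -100820*(-1/471744) = 25205/117936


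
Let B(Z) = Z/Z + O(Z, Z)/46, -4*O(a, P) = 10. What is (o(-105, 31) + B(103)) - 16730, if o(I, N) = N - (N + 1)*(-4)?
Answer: -1524445/92 ≈ -16570.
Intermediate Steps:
O(a, P) = -5/2 (O(a, P) = -¼*10 = -5/2)
o(I, N) = 4 + 5*N (o(I, N) = N - (1 + N)*(-4) = N + (-1 - N)*(-4) = N + (4 + 4*N) = 4 + 5*N)
B(Z) = 87/92 (B(Z) = Z/Z - 5/2/46 = 1 - 5/2*1/46 = 1 - 5/92 = 87/92)
(o(-105, 31) + B(103)) - 16730 = ((4 + 5*31) + 87/92) - 16730 = ((4 + 155) + 87/92) - 16730 = (159 + 87/92) - 16730 = 14715/92 - 16730 = -1524445/92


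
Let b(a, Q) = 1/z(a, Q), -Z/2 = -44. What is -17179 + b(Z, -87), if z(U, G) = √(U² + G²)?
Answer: -17179 + √15313/15313 ≈ -17179.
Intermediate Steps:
Z = 88 (Z = -2*(-44) = 88)
z(U, G) = √(G² + U²)
b(a, Q) = (Q² + a²)^(-½) (b(a, Q) = 1/(√(Q² + a²)) = (Q² + a²)^(-½))
-17179 + b(Z, -87) = -17179 + ((-87)² + 88²)^(-½) = -17179 + (7569 + 7744)^(-½) = -17179 + 15313^(-½) = -17179 + √15313/15313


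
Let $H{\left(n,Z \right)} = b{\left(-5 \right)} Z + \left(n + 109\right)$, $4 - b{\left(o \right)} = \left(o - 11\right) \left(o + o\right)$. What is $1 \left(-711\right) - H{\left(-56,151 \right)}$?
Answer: $22792$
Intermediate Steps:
$b{\left(o \right)} = 4 - 2 o \left(-11 + o\right)$ ($b{\left(o \right)} = 4 - \left(o - 11\right) \left(o + o\right) = 4 - \left(-11 + o\right) 2 o = 4 - 2 o \left(-11 + o\right)$)
$H{\left(n,Z \right)} = 109 + n - 156 Z$ ($H{\left(n,Z \right)} = \left(4 - 2 \left(-5\right)^{2} + 22 \left(-5\right)\right) Z + \left(n + 109\right) = \left(4 - 50 - 110\right) Z + \left(109 + n\right) = - 156 Z + \left(109 + n\right) = 109 + n - 156 Z$)
$1 \left(-711\right) - H{\left(-56,151 \right)} = 1 \left(-711\right) - \left(109 - 56 - 23556\right) = -711 - \left(109 - 56 - 23556\right) = -711 - -23503 = -711 + 23503 = 22792$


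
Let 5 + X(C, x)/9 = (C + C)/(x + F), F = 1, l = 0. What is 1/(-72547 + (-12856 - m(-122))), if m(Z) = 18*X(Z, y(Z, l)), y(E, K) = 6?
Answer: -7/552623 ≈ -1.2667e-5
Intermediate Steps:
X(C, x) = -45 + 18*C/(1 + x) (X(C, x) = -45 + 9*((C + C)/(x + 1)) = -45 + 9*((2*C)/(1 + x)) = -45 + 9*(2*C/(1 + x)) = -45 + 18*C/(1 + x))
m(Z) = -810 + 324*Z/7 (m(Z) = 18*(9*(-5 - 5*6 + 2*Z)/(1 + 6)) = 18*(9*(-5 - 30 + 2*Z)/7) = 18*(9*(⅐)*(-35 + 2*Z)) = 18*(-45 + 18*Z/7) = -810 + 324*Z/7)
1/(-72547 + (-12856 - m(-122))) = 1/(-72547 + (-12856 - (-810 + (324/7)*(-122)))) = 1/(-72547 + (-12856 - (-810 - 39528/7))) = 1/(-72547 + (-12856 - 1*(-45198/7))) = 1/(-72547 + (-12856 + 45198/7)) = 1/(-72547 - 44794/7) = 1/(-552623/7) = -7/552623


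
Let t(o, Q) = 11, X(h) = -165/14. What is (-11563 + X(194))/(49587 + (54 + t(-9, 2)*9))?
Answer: -162047/696360 ≈ -0.23271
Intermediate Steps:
X(h) = -165/14 (X(h) = -165*1/14 = -165/14)
(-11563 + X(194))/(49587 + (54 + t(-9, 2)*9)) = (-11563 - 165/14)/(49587 + (54 + 11*9)) = -162047/(14*(49587 + (54 + 99))) = -162047/(14*(49587 + 153)) = -162047/14/49740 = -162047/14*1/49740 = -162047/696360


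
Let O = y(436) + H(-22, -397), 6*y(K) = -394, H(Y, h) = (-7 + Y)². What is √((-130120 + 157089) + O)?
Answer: √249699/3 ≈ 166.57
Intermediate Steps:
y(K) = -197/3 (y(K) = (⅙)*(-394) = -197/3)
O = 2326/3 (O = -197/3 + (-7 - 22)² = -197/3 + (-29)² = -197/3 + 841 = 2326/3 ≈ 775.33)
√((-130120 + 157089) + O) = √((-130120 + 157089) + 2326/3) = √(26969 + 2326/3) = √(83233/3) = √249699/3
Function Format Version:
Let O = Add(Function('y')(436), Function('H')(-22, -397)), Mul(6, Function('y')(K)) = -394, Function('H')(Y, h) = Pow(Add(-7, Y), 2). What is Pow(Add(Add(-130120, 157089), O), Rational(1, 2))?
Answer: Mul(Rational(1, 3), Pow(249699, Rational(1, 2))) ≈ 166.57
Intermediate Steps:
Function('y')(K) = Rational(-197, 3) (Function('y')(K) = Mul(Rational(1, 6), -394) = Rational(-197, 3))
O = Rational(2326, 3) (O = Add(Rational(-197, 3), Pow(Add(-7, -22), 2)) = Add(Rational(-197, 3), Pow(-29, 2)) = Add(Rational(-197, 3), 841) = Rational(2326, 3) ≈ 775.33)
Pow(Add(Add(-130120, 157089), O), Rational(1, 2)) = Pow(Add(Add(-130120, 157089), Rational(2326, 3)), Rational(1, 2)) = Pow(Add(26969, Rational(2326, 3)), Rational(1, 2)) = Pow(Rational(83233, 3), Rational(1, 2)) = Mul(Rational(1, 3), Pow(249699, Rational(1, 2)))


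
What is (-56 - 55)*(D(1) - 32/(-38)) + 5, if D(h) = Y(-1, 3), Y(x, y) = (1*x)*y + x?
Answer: 6755/19 ≈ 355.53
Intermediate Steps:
Y(x, y) = x + x*y (Y(x, y) = x*y + x = x + x*y)
D(h) = -4 (D(h) = -(1 + 3) = -1*4 = -4)
(-56 - 55)*(D(1) - 32/(-38)) + 5 = (-56 - 55)*(-4 - 32/(-38)) + 5 = -111*(-4 - 32*(-1/38)) + 5 = -111*(-4 + 16/19) + 5 = -111*(-60/19) + 5 = 6660/19 + 5 = 6755/19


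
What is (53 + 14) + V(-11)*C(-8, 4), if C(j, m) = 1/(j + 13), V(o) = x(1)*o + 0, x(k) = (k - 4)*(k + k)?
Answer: 401/5 ≈ 80.200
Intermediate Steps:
x(k) = 2*k*(-4 + k) (x(k) = (-4 + k)*(2*k) = 2*k*(-4 + k))
V(o) = -6*o (V(o) = (2*1*(-4 + 1))*o + 0 = (2*1*(-3))*o + 0 = -6*o + 0 = -6*o)
C(j, m) = 1/(13 + j)
(53 + 14) + V(-11)*C(-8, 4) = (53 + 14) + (-6*(-11))/(13 - 8) = 67 + 66/5 = 401/5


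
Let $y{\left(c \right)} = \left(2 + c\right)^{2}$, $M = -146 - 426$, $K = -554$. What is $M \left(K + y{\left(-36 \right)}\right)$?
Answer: $-344344$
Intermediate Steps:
$M = -572$ ($M = -146 - 426 = -572$)
$M \left(K + y{\left(-36 \right)}\right) = - 572 \left(-554 + \left(2 - 36\right)^{2}\right) = - 572 \left(-554 + \left(-34\right)^{2}\right) = - 572 \left(-554 + 1156\right) = \left(-572\right) 602 = -344344$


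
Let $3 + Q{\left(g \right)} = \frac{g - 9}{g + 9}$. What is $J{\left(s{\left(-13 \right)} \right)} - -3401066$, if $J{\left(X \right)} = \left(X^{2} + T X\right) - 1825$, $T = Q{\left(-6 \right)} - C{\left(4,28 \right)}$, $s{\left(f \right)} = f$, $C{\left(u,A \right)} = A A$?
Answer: $3409706$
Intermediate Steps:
$C{\left(u,A \right)} = A^{2}$
$Q{\left(g \right)} = -3 + \frac{-9 + g}{9 + g}$ ($Q{\left(g \right)} = -3 + \frac{g - 9}{g + 9} = -3 + \frac{-9 + g}{9 + g}$)
$T = -792$ ($T = \frac{2 \left(-18 - -6\right)}{9 - 6} - 28^{2} = \frac{2 \left(-18 + 6\right)}{3} - 784 = 2 \cdot \frac{1}{3} \left(-12\right) - 784 = -8 - 784 = -792$)
$J{\left(X \right)} = -1825 + X^{2} - 792 X$ ($J{\left(X \right)} = \left(X^{2} - 792 X\right) - 1825 = -1825 + X^{2} - 792 X$)
$J{\left(s{\left(-13 \right)} \right)} - -3401066 = \left(-1825 + \left(-13\right)^{2} - -10296\right) - -3401066 = \left(-1825 + 169 + 10296\right) + 3401066 = 8640 + 3401066 = 3409706$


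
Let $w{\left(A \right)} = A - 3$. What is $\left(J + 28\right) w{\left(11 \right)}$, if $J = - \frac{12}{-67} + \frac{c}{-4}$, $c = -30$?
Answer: $\frac{19124}{67} \approx 285.43$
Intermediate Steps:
$w{\left(A \right)} = -3 + A$
$J = \frac{1029}{134}$ ($J = - \frac{12}{-67} - \frac{30}{-4} = \left(-12\right) \left(- \frac{1}{67}\right) - - \frac{15}{2} = \frac{12}{67} + \frac{15}{2} = \frac{1029}{134} \approx 7.6791$)
$\left(J + 28\right) w{\left(11 \right)} = \left(\frac{1029}{134} + 28\right) \left(-3 + 11\right) = \frac{4781}{134} \cdot 8 = \frac{19124}{67}$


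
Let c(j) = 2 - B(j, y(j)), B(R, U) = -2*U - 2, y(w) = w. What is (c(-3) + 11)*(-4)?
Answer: -36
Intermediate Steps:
B(R, U) = -2 - 2*U
c(j) = 4 + 2*j (c(j) = 2 - (-2 - 2*j) = 2 + (2 + 2*j) = 4 + 2*j)
(c(-3) + 11)*(-4) = ((4 + 2*(-3)) + 11)*(-4) = ((4 - 6) + 11)*(-4) = (-2 + 11)*(-4) = 9*(-4) = -36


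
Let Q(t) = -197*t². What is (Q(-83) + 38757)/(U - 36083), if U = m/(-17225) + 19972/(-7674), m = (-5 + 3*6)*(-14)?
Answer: 6702656543400/183460051807 ≈ 36.535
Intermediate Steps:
m = -182 (m = (-5 + 18)*(-14) = 13*(-14) = -182)
U = -13177732/5084025 (U = -182/(-17225) + 19972/(-7674) = -182*(-1/17225) + 19972*(-1/7674) = 14/1325 - 9986/3837 = -13177732/5084025 ≈ -2.5920)
(Q(-83) + 38757)/(U - 36083) = (-197*(-83)² + 38757)/(-13177732/5084025 - 36083) = (-197*6889 + 38757)/(-183460051807/5084025) = (-1357133 + 38757)*(-5084025/183460051807) = -1318376*(-5084025/183460051807) = 6702656543400/183460051807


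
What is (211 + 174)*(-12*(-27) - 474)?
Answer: -57750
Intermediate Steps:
(211 + 174)*(-12*(-27) - 474) = 385*(324 - 474) = 385*(-150) = -57750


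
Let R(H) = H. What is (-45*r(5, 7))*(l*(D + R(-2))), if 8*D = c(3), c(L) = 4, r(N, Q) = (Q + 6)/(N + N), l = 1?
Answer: 351/4 ≈ 87.750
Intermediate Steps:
r(N, Q) = (6 + Q)/(2*N) (r(N, Q) = (6 + Q)/((2*N)) = (6 + Q)*(1/(2*N)) = (6 + Q)/(2*N))
D = ½ (D = (⅛)*4 = ½ ≈ 0.50000)
(-45*r(5, 7))*(l*(D + R(-2))) = (-45*(6 + 7)/(2*5))*(1*(½ - 2)) = (-45*13/(2*5))*(1*(-3/2)) = -45*13/10*(-3/2) = -117/2*(-3/2) = 351/4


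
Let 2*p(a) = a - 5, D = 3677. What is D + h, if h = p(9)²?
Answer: 3681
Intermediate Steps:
p(a) = -5/2 + a/2 (p(a) = (a - 5)/2 = (-5 + a)/2 = -5/2 + a/2)
h = 4 (h = (-5/2 + (½)*9)² = (-5/2 + 9/2)² = 2² = 4)
D + h = 3677 + 4 = 3681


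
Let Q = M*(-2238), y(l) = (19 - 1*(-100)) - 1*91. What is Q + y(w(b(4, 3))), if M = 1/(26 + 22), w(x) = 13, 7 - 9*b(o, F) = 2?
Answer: -149/8 ≈ -18.625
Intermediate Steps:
b(o, F) = 5/9 (b(o, F) = 7/9 - ⅑*2 = 7/9 - 2/9 = 5/9)
M = 1/48 ≈ 0.020833
y(l) = 28 (y(l) = (19 + 100) - 91 = 119 - 91 = 28)
Q = -373/8 (Q = (1/48)*(-2238) = -373/8 ≈ -46.625)
Q + y(w(b(4, 3))) = -373/8 + 28 = -149/8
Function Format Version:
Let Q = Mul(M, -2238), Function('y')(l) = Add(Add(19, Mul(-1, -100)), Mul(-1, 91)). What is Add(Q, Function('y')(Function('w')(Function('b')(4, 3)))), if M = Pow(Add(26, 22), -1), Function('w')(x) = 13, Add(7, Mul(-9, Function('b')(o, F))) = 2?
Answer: Rational(-149, 8) ≈ -18.625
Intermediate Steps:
Function('b')(o, F) = Rational(5, 9) (Function('b')(o, F) = Add(Rational(7, 9), Mul(Rational(-1, 9), 2)) = Add(Rational(7, 9), Rational(-2, 9)) = Rational(5, 9))
M = Rational(1, 48) (M = Pow(48, -1) = Rational(1, 48) ≈ 0.020833)
Function('y')(l) = 28 (Function('y')(l) = Add(Add(19, 100), -91) = Add(119, -91) = 28)
Q = Rational(-373, 8) (Q = Mul(Rational(1, 48), -2238) = Rational(-373, 8) ≈ -46.625)
Add(Q, Function('y')(Function('w')(Function('b')(4, 3)))) = Add(Rational(-373, 8), 28) = Rational(-149, 8)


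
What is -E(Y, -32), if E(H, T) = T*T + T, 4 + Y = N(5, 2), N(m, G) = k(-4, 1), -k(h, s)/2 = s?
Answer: -992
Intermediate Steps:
k(h, s) = -2*s
N(m, G) = -2 (N(m, G) = -2*1 = -2)
Y = -6 (Y = -4 - 2 = -6)
E(H, T) = T + T² (E(H, T) = T² + T = T + T²)
-E(Y, -32) = -(-32)*(1 - 32) = -(-32)*(-31) = -1*992 = -992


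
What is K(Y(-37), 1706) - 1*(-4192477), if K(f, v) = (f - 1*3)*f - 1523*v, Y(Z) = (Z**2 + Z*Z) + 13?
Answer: 9153987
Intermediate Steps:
Y(Z) = 13 + 2*Z**2 (Y(Z) = (Z**2 + Z**2) + 13 = 2*Z**2 + 13 = 13 + 2*Z**2)
K(f, v) = -1523*v + f*(-3 + f) (K(f, v) = (f - 3)*f - 1523*v = (-3 + f)*f - 1523*v = f*(-3 + f) - 1523*v = -1523*v + f*(-3 + f))
K(Y(-37), 1706) - 1*(-4192477) = ((13 + 2*(-37)**2)**2 - 1523*1706 - 3*(13 + 2*(-37)**2)) - 1*(-4192477) = ((13 + 2*1369)**2 - 2598238 - 3*(13 + 2*1369)) + 4192477 = ((13 + 2738)**2 - 2598238 - 3*(13 + 2738)) + 4192477 = (2751**2 - 2598238 - 3*2751) + 4192477 = (7568001 - 2598238 - 8253) + 4192477 = 4961510 + 4192477 = 9153987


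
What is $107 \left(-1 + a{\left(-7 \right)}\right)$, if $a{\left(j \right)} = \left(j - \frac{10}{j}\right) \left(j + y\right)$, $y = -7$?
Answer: $8239$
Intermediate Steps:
$a{\left(j \right)} = \left(-7 + j\right) \left(j - \frac{10}{j}\right)$ ($a{\left(j \right)} = \left(j - \frac{10}{j}\right) \left(j - 7\right) = \left(j - \frac{10}{j}\right) \left(-7 + j\right) = \left(-7 + j\right) \left(j - \frac{10}{j}\right)$)
$107 \left(-1 + a{\left(-7 \right)}\right) = 107 \left(-1 + \left(-10 + \left(-7\right)^{2} - -49 + \frac{70}{-7}\right)\right) = 107 \left(-1 + \left(-10 + 49 + 49 + 70 \left(- \frac{1}{7}\right)\right)\right) = 107 \left(-1 + \left(-10 + 49 + 49 - 10\right)\right) = 107 \left(-1 + 78\right) = 107 \cdot 77 = 8239$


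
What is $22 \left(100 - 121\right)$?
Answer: $-462$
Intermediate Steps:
$22 \left(100 - 121\right) = 22 \left(-21\right) = -462$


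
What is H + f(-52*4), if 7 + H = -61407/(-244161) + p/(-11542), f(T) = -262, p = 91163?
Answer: -86624474903/313122918 ≈ -276.65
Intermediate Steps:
H = -4586270387/313122918 (H = -7 + (-61407/(-244161) + 91163/(-11542)) = -7 + (-61407*(-1/244161) + 91163*(-1/11542)) = -7 + (6823/27129 - 91163/11542) = -7 - 2394409961/313122918 = -4586270387/313122918 ≈ -14.647)
H + f(-52*4) = -4586270387/313122918 - 262 = -86624474903/313122918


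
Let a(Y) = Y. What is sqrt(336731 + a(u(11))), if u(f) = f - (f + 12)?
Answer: sqrt(336719) ≈ 580.28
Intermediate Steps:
u(f) = -12 (u(f) = f - (12 + f) = f + (-12 - f) = -12)
sqrt(336731 + a(u(11))) = sqrt(336731 - 12) = sqrt(336719)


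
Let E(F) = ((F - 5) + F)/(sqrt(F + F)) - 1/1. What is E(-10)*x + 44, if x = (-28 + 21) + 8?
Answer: 43 + 5*I*sqrt(5)/2 ≈ 43.0 + 5.5902*I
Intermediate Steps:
x = 1 (x = -7 + 8 = 1)
E(F) = -1 + sqrt(2)*(-5 + 2*F)/(2*sqrt(F)) (E(F) = ((-5 + F) + F)/(sqrt(2*F)) - 1*1 = (-5 + 2*F)/((sqrt(2)*sqrt(F))) - 1 = (-5 + 2*F)*(sqrt(2)/(2*sqrt(F))) - 1 = sqrt(2)*(-5 + 2*F)/(2*sqrt(F)) - 1 = -1 + sqrt(2)*(-5 + 2*F)/(2*sqrt(F)))
E(-10)*x + 44 = ((-sqrt(-10) - 5*sqrt(2)/2 - 10*sqrt(2))/sqrt(-10))*1 + 44 = ((-I*sqrt(10)/10)*(-I*sqrt(10) - 5*sqrt(2)/2 - 10*sqrt(2)))*1 + 44 = ((-I*sqrt(10)/10)*(-25*sqrt(2)/2 - I*sqrt(10)))*1 + 44 = -I*sqrt(10)*(-25*sqrt(2)/2 - I*sqrt(10))/10*1 + 44 = -I*sqrt(10)*(-25*sqrt(2)/2 - I*sqrt(10))/10 + 44 = 44 - I*sqrt(10)*(-25*sqrt(2)/2 - I*sqrt(10))/10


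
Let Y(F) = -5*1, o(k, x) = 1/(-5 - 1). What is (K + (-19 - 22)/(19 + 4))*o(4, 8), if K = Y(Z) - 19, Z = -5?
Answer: 593/138 ≈ 4.2971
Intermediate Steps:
o(k, x) = -⅙ (o(k, x) = 1/(-6) = -⅙)
Y(F) = -5
K = -24 (K = -5 - 19 = -24)
(K + (-19 - 22)/(19 + 4))*o(4, 8) = (-24 + (-19 - 22)/(19 + 4))*(-⅙) = (-24 - 41/23)*(-⅙) = -593/23*(-⅙) = 593/138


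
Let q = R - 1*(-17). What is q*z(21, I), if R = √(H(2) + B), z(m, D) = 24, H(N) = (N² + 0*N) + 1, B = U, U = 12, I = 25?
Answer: 408 + 24*√17 ≈ 506.95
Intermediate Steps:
B = 12
H(N) = 1 + N² (H(N) = (N² + 0) + 1 = N² + 1 = 1 + N²)
R = √17 (R = √((1 + 2²) + 12) = √((1 + 4) + 12) = √(5 + 12) = √17 ≈ 4.1231)
q = 17 + √17 (q = √17 - 1*(-17) = √17 + 17 = 17 + √17 ≈ 21.123)
q*z(21, I) = (17 + √17)*24 = 408 + 24*√17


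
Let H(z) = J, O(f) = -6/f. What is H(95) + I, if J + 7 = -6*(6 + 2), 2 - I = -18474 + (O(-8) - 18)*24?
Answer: 18835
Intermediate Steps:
I = 18890 (I = 2 - (-18474 + (-6/(-8) - 18)*24) = 2 - (-18474 + (-6*(-1/8) - 18)*24) = 2 - (-18474 + (3/4 - 18)*24) = 2 - (-18474 - 69/4*24) = 2 - (-18474 - 414) = 2 - 1*(-18888) = 2 + 18888 = 18890)
J = -55 (J = -7 - 6*(6 + 2) = -7 - 6*8 = -7 - 48 = -55)
H(z) = -55
H(95) + I = -55 + 18890 = 18835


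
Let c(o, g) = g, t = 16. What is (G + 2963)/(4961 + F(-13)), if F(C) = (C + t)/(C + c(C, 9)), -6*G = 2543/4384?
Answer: 77936209/130474416 ≈ 0.59733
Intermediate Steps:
G = -2543/26304 (G = -2543/(6*4384) = -1/6*2543/4384 = -2543/26304 ≈ -0.096677)
F(C) = (16 + C)/(9 + C) (F(C) = (C + 16)/(C + 9) = (16 + C)/(9 + C))
(G + 2963)/(4961 + F(-13)) = (-2543/26304 + 2963)/(4961 + (16 - 13)/(9 - 13)) = 77936209/(26304*(4961 + 3/(-4))) = 77936209/(26304*(4961 - 1/4*3)) = 77936209/(26304*(4961 - 3/4)) = 77936209/(26304*(19841/4)) = (77936209/26304)*(4/19841) = 77936209/130474416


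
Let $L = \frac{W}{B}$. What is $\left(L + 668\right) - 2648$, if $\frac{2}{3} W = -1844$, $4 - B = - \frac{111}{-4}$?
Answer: $- \frac{177036}{95} \approx -1863.5$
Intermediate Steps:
$B = - \frac{95}{4}$ ($B = 4 - - \frac{111}{-4} = 4 - \left(-111\right) \left(- \frac{1}{4}\right) = 4 - \frac{111}{4} = - \frac{95}{4} \approx -23.75$)
$W = -2766$ ($W = \frac{3}{2} \left(-1844\right) = -2766$)
$L = \frac{11064}{95}$ ($L = - \frac{2766}{- \frac{95}{4}} = \left(-2766\right) \left(- \frac{4}{95}\right) = \frac{11064}{95} \approx 116.46$)
$\left(L + 668\right) - 2648 = \left(\frac{11064}{95} + 668\right) - 2648 = \frac{74524}{95} - 2648 = - \frac{177036}{95}$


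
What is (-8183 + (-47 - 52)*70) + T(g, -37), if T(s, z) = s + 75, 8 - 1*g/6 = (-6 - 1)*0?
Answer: -14990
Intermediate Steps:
g = 48 (g = 48 - 6*(-6 - 1)*0 = 48 - (-42)*0 = 48 - 6*0 = 48 + 0 = 48)
T(s, z) = 75 + s
(-8183 + (-47 - 52)*70) + T(g, -37) = (-8183 + (-47 - 52)*70) + (75 + 48) = (-8183 - 99*70) + 123 = (-8183 - 6930) + 123 = -15113 + 123 = -14990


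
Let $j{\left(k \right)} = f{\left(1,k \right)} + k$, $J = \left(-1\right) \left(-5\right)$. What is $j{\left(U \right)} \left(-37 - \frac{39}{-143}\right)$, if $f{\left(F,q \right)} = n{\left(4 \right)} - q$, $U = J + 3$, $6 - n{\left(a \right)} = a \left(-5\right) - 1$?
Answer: $- \frac{10908}{11} \approx -991.64$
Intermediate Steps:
$n{\left(a \right)} = 7 + 5 a$ ($n{\left(a \right)} = 6 - \left(a \left(-5\right) - 1\right) = 6 - \left(- 5 a - 1\right) = 6 - \left(-1 - 5 a\right) = 6 + \left(1 + 5 a\right) = 7 + 5 a$)
$J = 5$
$U = 8$ ($U = 5 + 3 = 8$)
$f{\left(F,q \right)} = 27 - q$ ($f{\left(F,q \right)} = \left(7 + 5 \cdot 4\right) - q = \left(7 + 20\right) - q = 27 - q$)
$j{\left(k \right)} = 27$ ($j{\left(k \right)} = \left(27 - k\right) + k = 27$)
$j{\left(U \right)} \left(-37 - \frac{39}{-143}\right) = 27 \left(-37 - \frac{39}{-143}\right) = 27 \left(-37 - - \frac{3}{11}\right) = 27 \left(-37 + \frac{3}{11}\right) = 27 \left(- \frac{404}{11}\right) = - \frac{10908}{11}$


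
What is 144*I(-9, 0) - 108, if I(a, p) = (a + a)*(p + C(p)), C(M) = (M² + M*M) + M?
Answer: -108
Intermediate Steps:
C(M) = M + 2*M² (C(M) = (M² + M²) + M = 2*M² + M = M + 2*M²)
I(a, p) = 2*a*(p + p*(1 + 2*p)) (I(a, p) = (a + a)*(p + p*(1 + 2*p)) = (2*a)*(p + p*(1 + 2*p)) = 2*a*(p + p*(1 + 2*p)))
144*I(-9, 0) - 108 = 144*(4*(-9)*0*(1 + 0)) - 108 = 144*(4*(-9)*0*1) - 108 = 144*0 - 108 = 0 - 108 = -108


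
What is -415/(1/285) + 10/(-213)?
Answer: -25192585/213 ≈ -1.1828e+5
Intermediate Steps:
-415/(1/285) + 10/(-213) = -415/1/285 + 10*(-1/213) = -415*285 - 10/213 = -118275 - 10/213 = -25192585/213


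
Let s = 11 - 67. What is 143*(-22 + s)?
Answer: -11154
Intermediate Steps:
s = -56
143*(-22 + s) = 143*(-22 - 56) = 143*(-78) = -11154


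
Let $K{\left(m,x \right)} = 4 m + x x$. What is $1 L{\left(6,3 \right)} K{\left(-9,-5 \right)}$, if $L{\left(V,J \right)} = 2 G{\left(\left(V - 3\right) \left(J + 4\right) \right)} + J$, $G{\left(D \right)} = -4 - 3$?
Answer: $121$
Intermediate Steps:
$G{\left(D \right)} = -7$ ($G{\left(D \right)} = -4 - 3 = -7$)
$K{\left(m,x \right)} = x^{2} + 4 m$ ($K{\left(m,x \right)} = 4 m + x^{2} = x^{2} + 4 m$)
$L{\left(V,J \right)} = -14 + J$ ($L{\left(V,J \right)} = 2 \left(-7\right) + J = -14 + J$)
$1 L{\left(6,3 \right)} K{\left(-9,-5 \right)} = 1 \left(-14 + 3\right) \left(\left(-5\right)^{2} + 4 \left(-9\right)\right) = 1 \left(-11\right) \left(25 - 36\right) = \left(-11\right) \left(-11\right) = 121$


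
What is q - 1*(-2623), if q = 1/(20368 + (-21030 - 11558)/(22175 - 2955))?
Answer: 256687028744/97860093 ≈ 2623.0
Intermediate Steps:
q = 4805/97860093 (q = 1/(20368 - 32588/19220) = 1/(20368 - 32588*1/19220) = 1/(20368 - 8147/4805) = 1/(97860093/4805) = 4805/97860093 ≈ 4.9101e-5)
q - 1*(-2623) = 4805/97860093 - 1*(-2623) = 4805/97860093 + 2623 = 256687028744/97860093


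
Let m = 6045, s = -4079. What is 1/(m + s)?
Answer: 1/1966 ≈ 0.00050865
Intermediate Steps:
1/(m + s) = 1/(6045 - 4079) = 1/1966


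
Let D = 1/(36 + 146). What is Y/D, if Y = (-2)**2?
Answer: 728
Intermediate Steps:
Y = 4
D = 1/182 ≈ 0.0054945
Y/D = 4/(1/182) = 4*182 = 728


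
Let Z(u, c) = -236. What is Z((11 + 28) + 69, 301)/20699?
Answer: -236/20699 ≈ -0.011402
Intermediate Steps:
Z((11 + 28) + 69, 301)/20699 = -236/20699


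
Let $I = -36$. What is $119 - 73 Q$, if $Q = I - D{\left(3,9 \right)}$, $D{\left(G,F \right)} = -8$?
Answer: $2163$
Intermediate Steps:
$Q = -28$ ($Q = -36 - -8 = -36 + 8 = -28$)
$119 - 73 Q = 119 - -2044 = 119 + 2044 = 2163$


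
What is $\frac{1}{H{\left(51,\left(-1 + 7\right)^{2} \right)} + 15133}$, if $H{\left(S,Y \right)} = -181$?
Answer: $\frac{1}{14952} \approx 6.6881 \cdot 10^{-5}$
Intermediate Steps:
$\frac{1}{H{\left(51,\left(-1 + 7\right)^{2} \right)} + 15133} = \frac{1}{-181 + 15133} = \frac{1}{14952}$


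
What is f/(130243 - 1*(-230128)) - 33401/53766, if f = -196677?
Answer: -22611287353/19375707186 ≈ -1.1670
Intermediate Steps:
f/(130243 - 1*(-230128)) - 33401/53766 = -196677/(130243 - 1*(-230128)) - 33401/53766 = -196677/(130243 + 230128) - 33401*1/53766 = -196677/360371 - 33401/53766 = -22611287353/19375707186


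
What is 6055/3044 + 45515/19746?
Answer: 129054845/30053412 ≈ 4.2942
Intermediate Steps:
6055/3044 + 45515/19746 = 129054845/30053412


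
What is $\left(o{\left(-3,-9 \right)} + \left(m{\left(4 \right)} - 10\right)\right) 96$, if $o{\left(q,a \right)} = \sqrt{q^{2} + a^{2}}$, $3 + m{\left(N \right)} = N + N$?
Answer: $-480 + 288 \sqrt{10} \approx 430.74$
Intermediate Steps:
$m{\left(N \right)} = -3 + 2 N$ ($m{\left(N \right)} = -3 + \left(N + N\right) = -3 + 2 N$)
$o{\left(q,a \right)} = \sqrt{a^{2} + q^{2}}$
$\left(o{\left(-3,-9 \right)} + \left(m{\left(4 \right)} - 10\right)\right) 96 = \left(\sqrt{\left(-9\right)^{2} + \left(-3\right)^{2}} + \left(\left(-3 + 2 \cdot 4\right) - 10\right)\right) 96 = \left(\sqrt{81 + 9} + \left(\left(-3 + 8\right) - 10\right)\right) 96 = \left(\sqrt{90} + \left(5 - 10\right)\right) 96 = \left(3 \sqrt{10} - 5\right) 96 = \left(-5 + 3 \sqrt{10}\right) 96 = -480 + 288 \sqrt{10}$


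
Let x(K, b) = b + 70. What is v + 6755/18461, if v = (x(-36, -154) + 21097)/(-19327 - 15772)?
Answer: -150827248/647962639 ≈ -0.23277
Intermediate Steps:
x(K, b) = 70 + b
v = -21013/35099 (v = ((70 - 154) + 21097)/(-19327 - 15772) = (-84 + 21097)/(-35099) = 21013*(-1/35099) = -21013/35099 ≈ -0.59868)
v + 6755/18461 = -21013/35099 + 6755/18461 = -150827248/647962639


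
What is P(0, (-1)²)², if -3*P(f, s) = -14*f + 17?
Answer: 289/9 ≈ 32.111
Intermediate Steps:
P(f, s) = -17/3 + 14*f/3 (P(f, s) = -(-14*f + 17)/3 = -(17 - 14*f)/3 = -17/3 + 14*f/3)
P(0, (-1)²)² = (-17/3 + (14/3)*0)² = (-17/3 + 0)² = (-17/3)² = 289/9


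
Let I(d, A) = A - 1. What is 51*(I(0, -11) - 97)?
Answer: -5559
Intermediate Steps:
I(d, A) = -1 + A
51*(I(0, -11) - 97) = 51*((-1 - 11) - 97) = 51*(-12 - 97) = 51*(-109) = -5559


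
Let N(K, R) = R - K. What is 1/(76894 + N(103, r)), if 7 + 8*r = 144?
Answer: 8/614465 ≈ 1.3019e-5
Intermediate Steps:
r = 137/8 (r = -7/8 + (⅛)*144 = -7/8 + 18 = 137/8 ≈ 17.125)
1/(76894 + N(103, r)) = 1/(76894 + (137/8 - 1*103)) = 1/(76894 + (137/8 - 103)) = 1/(76894 - 687/8) = 1/(614465/8) = 8/614465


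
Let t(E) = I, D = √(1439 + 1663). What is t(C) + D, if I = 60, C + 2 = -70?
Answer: 60 + √3102 ≈ 115.70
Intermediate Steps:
C = -72 (C = -2 - 70 = -72)
D = √3102 ≈ 55.696
t(E) = 60
t(C) + D = 60 + √3102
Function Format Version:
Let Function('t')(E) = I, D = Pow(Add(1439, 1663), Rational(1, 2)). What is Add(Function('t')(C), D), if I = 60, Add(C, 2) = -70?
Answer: Add(60, Pow(3102, Rational(1, 2))) ≈ 115.70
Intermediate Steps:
C = -72 (C = Add(-2, -70) = -72)
D = Pow(3102, Rational(1, 2)) ≈ 55.696
Function('t')(E) = 60
Add(Function('t')(C), D) = Add(60, Pow(3102, Rational(1, 2)))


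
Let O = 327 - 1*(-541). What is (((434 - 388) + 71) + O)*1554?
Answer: 1530690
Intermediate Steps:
O = 868 (O = 327 + 541 = 868)
(((434 - 388) + 71) + O)*1554 = (((434 - 388) + 71) + 868)*1554 = ((46 + 71) + 868)*1554 = (117 + 868)*1554 = 985*1554 = 1530690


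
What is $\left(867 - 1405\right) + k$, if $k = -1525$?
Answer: $-2063$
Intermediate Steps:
$\left(867 - 1405\right) + k = \left(867 - 1405\right) - 1525 = -538 - 1525 = -2063$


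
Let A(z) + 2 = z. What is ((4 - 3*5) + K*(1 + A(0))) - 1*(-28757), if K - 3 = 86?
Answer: 28657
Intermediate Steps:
A(z) = -2 + z
K = 89 (K = 3 + 86 = 89)
((4 - 3*5) + K*(1 + A(0))) - 1*(-28757) = ((4 - 3*5) + 89*(1 + (-2 + 0))) - 1*(-28757) = ((4 - 15) + 89*(1 - 2)) + 28757 = (-11 + 89*(-1)) + 28757 = (-11 - 89) + 28757 = -100 + 28757 = 28657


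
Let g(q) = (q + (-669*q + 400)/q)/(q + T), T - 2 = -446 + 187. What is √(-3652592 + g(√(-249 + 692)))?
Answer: √(-184221973253275 + 716817153959*√443)/(443*√(257 - √443)) ≈ 1911.2*I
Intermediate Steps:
T = -257 (T = 2 + (-446 + 187) = 2 - 259 = -257)
g(q) = (q + (400 - 669*q)/q)/(-257 + q) (g(q) = (q + (-669*q + 400)/q)/(q - 257) = (q + (400 - 669*q)/q)/(-257 + q))
√(-3652592 + g(√(-249 + 692))) = √(-3652592 + (400 + (√(-249 + 692))² - 669*√(-249 + 692))/((√(-249 + 692))*(-257 + √(-249 + 692)))) = √(-3652592 + (400 + (√443)² - 669*√443)/((√443)*(-257 + √443))) = √(-3652592 + (√443/443)*(400 + 443 - 669*√443)/(-257 + √443)) = √(-3652592 + (√443/443)*(843 - 669*√443)/(-257 + √443)) = √(-3652592 + √443*(843 - 669*√443)/(443*(-257 + √443)))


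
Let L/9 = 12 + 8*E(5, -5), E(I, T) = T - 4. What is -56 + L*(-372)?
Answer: 200824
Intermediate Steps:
E(I, T) = -4 + T
L = -540 (L = 9*(12 + 8*(-4 - 5)) = 9*(12 + 8*(-9)) = 9*(12 - 72) = 9*(-60) = -540)
-56 + L*(-372) = -56 - 540*(-372) = -56 + 200880 = 200824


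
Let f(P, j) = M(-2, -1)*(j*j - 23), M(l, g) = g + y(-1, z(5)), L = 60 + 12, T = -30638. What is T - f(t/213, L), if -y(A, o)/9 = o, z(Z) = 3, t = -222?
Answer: 113870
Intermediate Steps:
y(A, o) = -9*o
L = 72
M(l, g) = -27 + g (M(l, g) = g - 9*3 = g - 27 = -27 + g)
f(P, j) = 644 - 28*j² (f(P, j) = (-27 - 1)*(j*j - 23) = -28*(j² - 23) = -28*(-23 + j²) = 644 - 28*j²)
T - f(t/213, L) = -30638 - (644 - 28*72²) = -30638 - (644 - 28*5184) = -30638 - (644 - 145152) = -30638 - 1*(-144508) = -30638 + 144508 = 113870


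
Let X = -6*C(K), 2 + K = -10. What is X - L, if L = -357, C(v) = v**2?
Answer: -507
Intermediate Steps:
K = -12 (K = -2 - 10 = -12)
X = -864 (X = -6*(-12)**2 = -6*144 = -864)
X - L = -864 - 1*(-357) = -864 + 357 = -507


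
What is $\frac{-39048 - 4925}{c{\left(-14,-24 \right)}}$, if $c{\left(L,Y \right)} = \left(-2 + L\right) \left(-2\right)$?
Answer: $- \frac{43973}{32} \approx -1374.2$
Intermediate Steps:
$c{\left(L,Y \right)} = 4 - 2 L$
$\frac{-39048 - 4925}{c{\left(-14,-24 \right)}} = \frac{-39048 - 4925}{4 - -28} = \frac{-39048 - 4925}{4 + 28} = - \frac{43973}{32}$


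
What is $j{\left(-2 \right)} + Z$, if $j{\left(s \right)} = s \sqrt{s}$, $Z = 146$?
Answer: $146 - 2 i \sqrt{2} \approx 146.0 - 2.8284 i$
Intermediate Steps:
$j{\left(s \right)} = s^{\frac{3}{2}}$
$j{\left(-2 \right)} + Z = \left(-2\right)^{\frac{3}{2}} + 146 = - 2 i \sqrt{2} + 146 = 146 - 2 i \sqrt{2}$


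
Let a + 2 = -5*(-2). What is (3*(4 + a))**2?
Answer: 1296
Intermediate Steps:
a = 8 (a = -2 - 5*(-2) = -2 + 10 = 8)
(3*(4 + a))**2 = (3*(4 + 8))**2 = (3*12)**2 = 36**2 = 1296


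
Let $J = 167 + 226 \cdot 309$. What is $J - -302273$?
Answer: $372274$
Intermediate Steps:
$J = 70001$ ($J = 167 + 69834 = 70001$)
$J - -302273 = 70001 - -302273 = 70001 + 302273 = 372274$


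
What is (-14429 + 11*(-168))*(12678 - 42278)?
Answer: 481799200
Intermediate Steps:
(-14429 + 11*(-168))*(12678 - 42278) = (-14429 - 1848)*(-29600) = -16277*(-29600) = 481799200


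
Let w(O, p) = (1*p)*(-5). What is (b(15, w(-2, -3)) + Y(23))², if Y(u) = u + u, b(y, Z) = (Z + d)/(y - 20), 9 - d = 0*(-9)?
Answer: 42436/25 ≈ 1697.4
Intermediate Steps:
d = 9 (d = 9 - 0*(-9) = 9 - 1*0 = 9 + 0 = 9)
w(O, p) = -5*p (w(O, p) = p*(-5) = -5*p)
b(y, Z) = (9 + Z)/(-20 + y) (b(y, Z) = (Z + 9)/(y - 20) = (9 + Z)/(-20 + y))
Y(u) = 2*u
(b(15, w(-2, -3)) + Y(23))² = ((9 - 5*(-3))/(-20 + 15) + 2*23)² = ((9 + 15)/(-5) + 46)² = (-⅕*24 + 46)² = (-24/5 + 46)² = (206/5)² = 42436/25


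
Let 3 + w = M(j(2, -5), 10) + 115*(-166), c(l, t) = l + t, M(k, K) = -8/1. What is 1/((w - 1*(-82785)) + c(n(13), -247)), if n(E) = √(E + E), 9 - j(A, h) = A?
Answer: 63437/4024252943 - √26/4024252943 ≈ 1.5762e-5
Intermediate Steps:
j(A, h) = 9 - A
M(k, K) = -8 (M(k, K) = -8*1 = -8)
n(E) = √2*√E (n(E) = √(2*E) = √2*√E)
w = -19101 (w = -3 + (-8 + 115*(-166)) = -3 + (-8 - 19090) = -3 - 19098 = -19101)
1/((w - 1*(-82785)) + c(n(13), -247)) = 1/((-19101 - 1*(-82785)) + (√2*√13 - 247)) = 1/((-19101 + 82785) + (√26 - 247)) = 1/(63684 + (-247 + √26)) = 1/(63437 + √26)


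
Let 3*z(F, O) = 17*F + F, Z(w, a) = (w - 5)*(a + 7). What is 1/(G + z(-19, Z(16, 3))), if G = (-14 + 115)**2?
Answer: 1/10087 ≈ 9.9138e-5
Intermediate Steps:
Z(w, a) = (-5 + w)*(7 + a)
z(F, O) = 6*F (z(F, O) = (17*F + F)/3 = (18*F)/3 = 6*F)
G = 10201 (G = 101**2 = 10201)
1/(G + z(-19, Z(16, 3))) = 1/(10201 + 6*(-19)) = 1/(10201 - 114) = 1/10087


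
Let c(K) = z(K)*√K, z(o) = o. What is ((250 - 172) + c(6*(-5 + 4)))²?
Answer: 5868 - 936*I*√6 ≈ 5868.0 - 2292.7*I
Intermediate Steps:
c(K) = K^(3/2) (c(K) = K*√K = K^(3/2))
((250 - 172) + c(6*(-5 + 4)))² = ((250 - 172) + (6*(-5 + 4))^(3/2))² = (78 + (6*(-1))^(3/2))² = (78 + (-6)^(3/2))² = (78 - 6*I*√6)²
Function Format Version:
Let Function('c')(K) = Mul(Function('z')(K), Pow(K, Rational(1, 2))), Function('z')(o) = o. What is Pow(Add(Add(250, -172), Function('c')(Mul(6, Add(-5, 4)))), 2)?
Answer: Add(5868, Mul(-936, I, Pow(6, Rational(1, 2)))) ≈ Add(5868.0, Mul(-2292.7, I))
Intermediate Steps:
Function('c')(K) = Pow(K, Rational(3, 2)) (Function('c')(K) = Mul(K, Pow(K, Rational(1, 2))) = Pow(K, Rational(3, 2)))
Pow(Add(Add(250, -172), Function('c')(Mul(6, Add(-5, 4)))), 2) = Pow(Add(Add(250, -172), Pow(Mul(6, Add(-5, 4)), Rational(3, 2))), 2) = Pow(Add(78, Pow(Mul(6, -1), Rational(3, 2))), 2) = Pow(Add(78, Pow(-6, Rational(3, 2))), 2) = Pow(Add(78, Mul(-6, I, Pow(6, Rational(1, 2)))), 2)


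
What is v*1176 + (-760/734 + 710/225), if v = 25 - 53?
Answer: -543770906/16515 ≈ -32926.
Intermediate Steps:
v = -28
v*1176 + (-760/734 + 710/225) = -28*1176 + (-760/734 + 710/225) = -32928 + (-760*1/734 + 710*(1/225)) = -32928 + (-380/367 + 142/45) = -32928 + 35014/16515 = -543770906/16515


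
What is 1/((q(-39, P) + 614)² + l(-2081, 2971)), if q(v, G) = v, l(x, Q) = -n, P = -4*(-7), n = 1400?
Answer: 1/329225 ≈ 3.0374e-6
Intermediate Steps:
P = 28
l(x, Q) = -1400 (l(x, Q) = -1*1400 = -1400)
1/((q(-39, P) + 614)² + l(-2081, 2971)) = 1/((-39 + 614)² - 1400) = 1/(575² - 1400) = 1/(330625 - 1400) = 1/329225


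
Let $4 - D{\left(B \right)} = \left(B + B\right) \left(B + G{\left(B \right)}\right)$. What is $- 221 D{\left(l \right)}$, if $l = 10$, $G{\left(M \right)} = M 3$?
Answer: $175916$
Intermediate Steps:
$G{\left(M \right)} = 3 M$
$D{\left(B \right)} = 4 - 8 B^{2}$ ($D{\left(B \right)} = 4 - \left(B + B\right) \left(B + 3 B\right) = 4 - 2 B 4 B = 4 - 8 B^{2}$)
$- 221 D{\left(l \right)} = - 221 \left(4 - 8 \cdot 10^{2}\right) = - 221 \left(4 - 800\right) = \left(-221\right) \left(-796\right) = 175916$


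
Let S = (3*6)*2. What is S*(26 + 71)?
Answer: 3492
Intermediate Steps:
S = 36 (S = 18*2 = 36)
S*(26 + 71) = 36*(26 + 71) = 36*97 = 3492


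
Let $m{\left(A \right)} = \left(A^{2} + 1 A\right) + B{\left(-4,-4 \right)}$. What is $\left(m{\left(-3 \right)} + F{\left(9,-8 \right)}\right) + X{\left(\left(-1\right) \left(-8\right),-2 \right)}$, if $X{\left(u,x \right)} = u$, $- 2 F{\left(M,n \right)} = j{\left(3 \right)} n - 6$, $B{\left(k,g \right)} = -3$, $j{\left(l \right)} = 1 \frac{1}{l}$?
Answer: $\frac{46}{3} \approx 15.333$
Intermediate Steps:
$j{\left(l \right)} = \frac{1}{l}$
$m{\left(A \right)} = -3 + A + A^{2}$ ($m{\left(A \right)} = \left(A^{2} + 1 A\right) - 3 = \left(A^{2} + A\right) - 3 = \left(A + A^{2}\right) - 3 = -3 + A + A^{2}$)
$F{\left(M,n \right)} = 3 - \frac{n}{6}$ ($F{\left(M,n \right)} = - \frac{\frac{n}{3} - 6}{2} = - \frac{-6 + \frac{n}{3}}{2} = 3 - \frac{n}{6}$)
$\left(m{\left(-3 \right)} + F{\left(9,-8 \right)}\right) + X{\left(\left(-1\right) \left(-8\right),-2 \right)} = \left(\left(-3 - 3 + \left(-3\right)^{2}\right) + \left(3 - - \frac{4}{3}\right)\right) - -8 = \left(\left(-3 - 3 + 9\right) + \left(3 + \frac{4}{3}\right)\right) + 8 = \left(3 + \frac{13}{3}\right) + 8 = \frac{22}{3} + 8 = \frac{46}{3}$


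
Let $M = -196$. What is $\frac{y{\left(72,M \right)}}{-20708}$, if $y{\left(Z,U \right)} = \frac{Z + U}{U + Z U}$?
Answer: $- \frac{1}{2389436} \approx -4.1851 \cdot 10^{-7}$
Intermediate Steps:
$y{\left(Z,U \right)} = \frac{U + Z}{U + U Z}$
$\frac{y{\left(72,M \right)}}{-20708} = \frac{\frac{1}{-196} \frac{1}{1 + 72} \left(-196 + 72\right)}{-20708} = \left(- \frac{1}{196}\right) \frac{1}{73} \left(-124\right) \left(- \frac{1}{20708}\right) = \frac{31}{3577} \left(- \frac{1}{20708}\right) = - \frac{1}{2389436}$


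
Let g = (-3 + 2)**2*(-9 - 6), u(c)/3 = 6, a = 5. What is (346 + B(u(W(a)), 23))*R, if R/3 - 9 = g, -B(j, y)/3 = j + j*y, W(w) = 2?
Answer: 17100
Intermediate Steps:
u(c) = 18 (u(c) = 3*6 = 18)
B(j, y) = -3*j - 3*j*y (B(j, y) = -3*(j + j*y) = -3*j - 3*j*y)
g = -15 (g = (-1)**2*(-15) = 1*(-15) = -15)
R = -18 (R = 27 + 3*(-15) = 27 - 45 = -18)
(346 + B(u(W(a)), 23))*R = (346 - 3*18*(1 + 23))*(-18) = (346 - 3*18*24)*(-18) = (346 - 1296)*(-18) = -950*(-18) = 17100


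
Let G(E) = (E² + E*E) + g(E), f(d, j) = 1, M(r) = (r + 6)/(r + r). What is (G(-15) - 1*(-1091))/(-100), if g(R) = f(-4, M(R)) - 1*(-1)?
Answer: -1543/100 ≈ -15.430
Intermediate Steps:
M(r) = (6 + r)/(2*r) (M(r) = (6 + r)/((2*r)) = (6 + r)*(1/(2*r)) = (6 + r)/(2*r))
g(R) = 2 (g(R) = 1 - 1*(-1) = 1 + 1 = 2)
G(E) = 2 + 2*E² (G(E) = (E² + E*E) + 2 = (E² + E²) + 2 = 2*E² + 2 = 2 + 2*E²)
(G(-15) - 1*(-1091))/(-100) = ((2 + 2*(-15)²) - 1*(-1091))/(-100) = ((2 + 2*225) + 1091)*(-1/100) = ((2 + 450) + 1091)*(-1/100) = (452 + 1091)*(-1/100) = 1543*(-1/100) = -1543/100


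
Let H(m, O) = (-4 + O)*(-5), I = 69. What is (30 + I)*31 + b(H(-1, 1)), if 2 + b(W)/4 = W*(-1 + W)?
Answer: 3901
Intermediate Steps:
H(m, O) = 20 - 5*O
b(W) = -8 + 4*W*(-1 + W) (b(W) = -8 + 4*(W*(-1 + W)) = -8 + 4*W*(-1 + W))
(30 + I)*31 + b(H(-1, 1)) = (30 + 69)*31 + (-8 - 4*(20 - 5*1) + 4*(20 - 5*1)²) = 99*31 + (-8 - 4*(20 - 5) + 4*(20 - 5)²) = 3069 + (-8 - 4*15 + 4*15²) = 3069 + (-8 - 60 + 4*225) = 3069 + (-8 - 60 + 900) = 3069 + 832 = 3901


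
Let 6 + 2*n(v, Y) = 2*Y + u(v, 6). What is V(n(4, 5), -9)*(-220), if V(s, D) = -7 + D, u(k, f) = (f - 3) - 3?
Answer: 3520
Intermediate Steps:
u(k, f) = -6 + f (u(k, f) = (-3 + f) - 3 = -6 + f)
n(v, Y) = -3 + Y (n(v, Y) = -3 + (2*Y + (-6 + 6))/2 = -3 + (2*Y + 0)/2 = -3 + (2*Y)/2 = -3 + Y)
V(n(4, 5), -9)*(-220) = (-7 - 9)*(-220) = -16*(-220) = 3520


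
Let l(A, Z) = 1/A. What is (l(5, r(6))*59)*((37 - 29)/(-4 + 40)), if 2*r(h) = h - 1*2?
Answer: 118/45 ≈ 2.6222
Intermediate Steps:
r(h) = -1 + h/2 (r(h) = (h - 1*2)/2 = (h - 2)/2 = (-2 + h)/2 = -1 + h/2)
(l(5, r(6))*59)*((37 - 29)/(-4 + 40)) = (59/5)*((37 - 29)/(-4 + 40)) = ((⅕)*59)*(8/36) = 59*(8*(1/36))/5 = (59/5)*(2/9) = 118/45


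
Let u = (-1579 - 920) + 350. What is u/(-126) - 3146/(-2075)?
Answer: 693653/37350 ≈ 18.572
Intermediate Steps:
u = -2149 (u = -2499 + 350 = -2149)
u/(-126) - 3146/(-2075) = -2149/(-126) - 3146/(-2075) = -2149*(-1/126) - 3146*(-1/2075) = 307/18 + 3146/2075 = 693653/37350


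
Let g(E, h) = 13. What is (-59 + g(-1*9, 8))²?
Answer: 2116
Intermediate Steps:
(-59 + g(-1*9, 8))² = (-59 + 13)² = (-46)² = 2116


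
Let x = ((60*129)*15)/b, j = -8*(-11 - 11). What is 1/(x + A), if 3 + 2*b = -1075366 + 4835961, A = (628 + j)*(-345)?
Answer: -470074/130389097095 ≈ -3.6052e-6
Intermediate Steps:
j = 176 (j = -8*(-22) = 176)
A = -277380 (A = (628 + 176)*(-345) = 804*(-345) = -277380)
b = 1880296 (b = -3/2 + (-1075366 + 4835961)/2 = -3/2 + (1/2)*3760595 = -3/2 + 3760595/2 = 1880296)
x = 29025/470074 (x = ((60*129)*15)/1880296 = (7740*15)*(1/1880296) = 116100*(1/1880296) = 29025/470074 ≈ 0.061746)
1/(x + A) = 1/(29025/470074 - 277380) = 1/(-130389097095/470074) = -470074/130389097095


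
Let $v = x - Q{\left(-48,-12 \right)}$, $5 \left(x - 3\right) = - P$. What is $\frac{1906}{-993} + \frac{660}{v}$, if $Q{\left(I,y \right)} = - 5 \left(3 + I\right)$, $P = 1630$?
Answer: $- \frac{424967}{136041} \approx -3.1238$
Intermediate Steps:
$x = -323$ ($x = 3 + \frac{\left(-1\right) 1630}{5} = 3 + \frac{1}{5} \left(-1630\right) = 3 - 326 = -323$)
$Q{\left(I,y \right)} = -15 - 5 I$
$v = -548$ ($v = -323 - \left(-15 - -240\right) = -323 - \left(-15 + 240\right) = -323 - 225 = -548$)
$\frac{1906}{-993} + \frac{660}{v} = \frac{1906}{-993} + \frac{660}{-548} = 1906 \left(- \frac{1}{993}\right) + 660 \left(- \frac{1}{548}\right) = - \frac{1906}{993} - \frac{165}{137} = - \frac{424967}{136041}$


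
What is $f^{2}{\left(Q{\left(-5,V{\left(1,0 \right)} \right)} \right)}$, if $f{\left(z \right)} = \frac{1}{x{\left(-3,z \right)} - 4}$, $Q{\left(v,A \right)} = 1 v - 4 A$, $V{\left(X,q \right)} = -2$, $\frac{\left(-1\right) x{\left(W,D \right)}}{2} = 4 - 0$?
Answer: $\frac{1}{144} \approx 0.0069444$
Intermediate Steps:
$x{\left(W,D \right)} = -8$ ($x{\left(W,D \right)} = - 2 \left(4 - 0\right) = - 2 \left(4 + 0\right) = \left(-2\right) 4 = -8$)
$Q{\left(v,A \right)} = v - 4 A$
$f{\left(z \right)} = - \frac{1}{12}$ ($f{\left(z \right)} = \frac{1}{-8 - 4} = \frac{1}{-12} = - \frac{1}{12}$)
$f^{2}{\left(Q{\left(-5,V{\left(1,0 \right)} \right)} \right)} = \left(- \frac{1}{12}\right)^{2} = \frac{1}{144}$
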